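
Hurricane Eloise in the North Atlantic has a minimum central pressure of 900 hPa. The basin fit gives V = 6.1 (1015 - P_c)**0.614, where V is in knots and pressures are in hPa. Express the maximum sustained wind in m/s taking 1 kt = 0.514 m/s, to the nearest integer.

ΔP = 1015 − 900 = 115 hPa.
V ≈ 6.1 × 115^0.614 = 6.1 × 18.419 ≈ 112.357 kt.
112.357 × 0.514 ≈ 57.75 m/s → 58 m/s.

58 m/s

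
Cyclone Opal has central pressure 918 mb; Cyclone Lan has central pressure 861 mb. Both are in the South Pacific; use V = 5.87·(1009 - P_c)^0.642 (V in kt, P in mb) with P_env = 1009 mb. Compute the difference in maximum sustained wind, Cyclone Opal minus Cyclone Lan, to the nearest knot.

Cyclone Opal: ΔP = 91; V ≈ 5.87 × 91^0.642 ≈ 106.25 kt.
Cyclone Lan: ΔP = 148; V ≈ 5.87 × 148^0.642 ≈ 145.19 kt.
Difference ≈ 106.25 − 145.19 = -38.94 → -39 kt.

-39 kt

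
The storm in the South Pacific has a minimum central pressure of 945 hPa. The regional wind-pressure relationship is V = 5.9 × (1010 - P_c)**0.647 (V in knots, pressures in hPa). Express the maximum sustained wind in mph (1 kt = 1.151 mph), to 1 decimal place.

101.1 mph

ΔP = 1010 − 945 = 65 hPa.
V ≈ 5.9 × 65^0.647 = 5.9 × 14.892 ≈ 87.863 kt.
87.863 × 1.151 ≈ 101.13 mph → 101.1 mph.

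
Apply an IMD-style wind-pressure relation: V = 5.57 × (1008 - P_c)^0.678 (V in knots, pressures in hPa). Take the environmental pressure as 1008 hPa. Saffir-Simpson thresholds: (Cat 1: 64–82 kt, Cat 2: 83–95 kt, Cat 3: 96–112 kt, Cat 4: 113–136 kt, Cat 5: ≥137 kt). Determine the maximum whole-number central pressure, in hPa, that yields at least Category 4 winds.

923 hPa

Category 4 begins at V = 113 kt.
Required ΔP = (113/5.57)^(1/0.678) = 20.287^1.475 ≈ 84.73 hPa.
P_c ≤ 1008 − 84.73 = 923.27, so the highest integer P_c is 923 hPa.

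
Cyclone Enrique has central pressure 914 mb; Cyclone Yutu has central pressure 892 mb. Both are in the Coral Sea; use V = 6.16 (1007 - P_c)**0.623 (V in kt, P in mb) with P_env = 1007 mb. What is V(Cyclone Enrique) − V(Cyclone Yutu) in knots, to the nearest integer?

-15 kt

Cyclone Enrique: ΔP = 93; V ≈ 6.16 × 93^0.623 ≈ 103.74 kt.
Cyclone Yutu: ΔP = 115; V ≈ 6.16 × 115^0.623 ≈ 118.41 kt.
Difference ≈ 103.74 − 118.41 = -14.67 → -15 kt.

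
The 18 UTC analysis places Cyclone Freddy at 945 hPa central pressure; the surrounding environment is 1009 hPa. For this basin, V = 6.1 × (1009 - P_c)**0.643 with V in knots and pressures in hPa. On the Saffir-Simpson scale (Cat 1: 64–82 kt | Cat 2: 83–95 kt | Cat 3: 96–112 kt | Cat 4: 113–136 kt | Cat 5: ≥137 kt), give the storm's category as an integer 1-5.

2

ΔP = 1009 − 945 = 64 hPa.
V ≈ 6.1 × 64^0.643 = 6.1 × 14.50 ≈ 88 kt.
88 kt falls in the Category 2 band.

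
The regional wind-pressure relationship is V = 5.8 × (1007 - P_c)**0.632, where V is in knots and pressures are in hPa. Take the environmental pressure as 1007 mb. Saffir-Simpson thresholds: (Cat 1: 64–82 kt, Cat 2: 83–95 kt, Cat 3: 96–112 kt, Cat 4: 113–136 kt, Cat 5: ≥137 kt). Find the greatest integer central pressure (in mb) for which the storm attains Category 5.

Category 5 begins at V = 137 kt.
Required ΔP = (137/5.8)^(1/0.632) = 23.621^1.582 ≈ 148.91 mb.
P_c ≤ 1007 − 148.91 = 858.09, so the highest integer P_c is 858 mb.

858 mb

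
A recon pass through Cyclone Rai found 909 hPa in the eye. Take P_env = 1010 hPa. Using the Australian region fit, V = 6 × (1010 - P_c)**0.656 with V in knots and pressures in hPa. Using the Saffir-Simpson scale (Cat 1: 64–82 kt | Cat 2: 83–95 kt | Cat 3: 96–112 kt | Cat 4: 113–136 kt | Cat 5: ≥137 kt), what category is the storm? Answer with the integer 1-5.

4

ΔP = 1010 − 909 = 101 hPa.
V ≈ 6 × 101^0.656 = 6 × 20.65 ≈ 124 kt.
124 kt falls in the Category 4 band.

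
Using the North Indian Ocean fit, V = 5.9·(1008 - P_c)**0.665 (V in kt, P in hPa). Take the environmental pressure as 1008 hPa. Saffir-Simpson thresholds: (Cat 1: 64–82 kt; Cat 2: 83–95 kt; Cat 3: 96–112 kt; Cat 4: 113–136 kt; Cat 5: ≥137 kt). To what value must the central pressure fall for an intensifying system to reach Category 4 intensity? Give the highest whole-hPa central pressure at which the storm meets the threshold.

923 hPa

Category 4 begins at V = 113 kt.
Required ΔP = (113/5.9)^(1/0.665) = 19.153^1.504 ≈ 84.75 hPa.
P_c ≤ 1008 − 84.75 = 923.25, so the highest integer P_c is 923 hPa.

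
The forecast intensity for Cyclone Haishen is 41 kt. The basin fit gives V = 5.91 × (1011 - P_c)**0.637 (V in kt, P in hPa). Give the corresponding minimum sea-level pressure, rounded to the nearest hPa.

ΔP = (V / 5.91)^(1/0.637) = (41/5.91)^1.570.
41/5.91 = 6.937; 6.937^1.570 ≈ 20.92 hPa.
P_c = 1011 − 20.92 = 990.08 ≈ 990 hPa.

990 hPa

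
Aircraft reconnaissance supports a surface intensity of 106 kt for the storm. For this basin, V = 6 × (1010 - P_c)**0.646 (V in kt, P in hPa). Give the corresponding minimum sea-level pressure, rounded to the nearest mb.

ΔP = (V / 6)^(1/0.646) = (106/6)^1.548.
106/6 = 17.667; 17.667^1.548 ≈ 85.23 mb.
P_c = 1010 − 85.23 = 924.77 ≈ 925 mb.

925 mb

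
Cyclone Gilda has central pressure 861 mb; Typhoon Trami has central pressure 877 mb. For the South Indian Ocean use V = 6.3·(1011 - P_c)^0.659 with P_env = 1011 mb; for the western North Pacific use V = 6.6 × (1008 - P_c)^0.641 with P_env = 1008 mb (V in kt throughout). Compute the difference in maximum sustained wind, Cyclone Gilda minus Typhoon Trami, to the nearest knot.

Cyclone Gilda: ΔP = 150; V ≈ 6.3 × 150^0.659 ≈ 171.15 kt.
Typhoon Trami: ΔP = 131; V ≈ 6.6 × 131^0.641 ≈ 150.22 kt.
Difference ≈ 171.15 − 150.22 = 20.93 → 21 kt.

21 kt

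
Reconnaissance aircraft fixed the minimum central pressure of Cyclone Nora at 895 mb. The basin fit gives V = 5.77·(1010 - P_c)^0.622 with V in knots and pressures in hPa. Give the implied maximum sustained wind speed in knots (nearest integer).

ΔP = 1010 − 895 = 115 mb.
115^0.622 ≈ 19.132.
V ≈ 5.77 × 19.132 ≈ 110.4 kt.

110 kt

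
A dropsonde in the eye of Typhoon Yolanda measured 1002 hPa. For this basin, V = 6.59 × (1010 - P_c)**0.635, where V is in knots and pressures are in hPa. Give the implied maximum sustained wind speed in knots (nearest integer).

ΔP = 1010 − 1002 = 8 hPa.
8^0.635 ≈ 3.745.
V ≈ 6.59 × 3.745 ≈ 24.7 kt.

25 kt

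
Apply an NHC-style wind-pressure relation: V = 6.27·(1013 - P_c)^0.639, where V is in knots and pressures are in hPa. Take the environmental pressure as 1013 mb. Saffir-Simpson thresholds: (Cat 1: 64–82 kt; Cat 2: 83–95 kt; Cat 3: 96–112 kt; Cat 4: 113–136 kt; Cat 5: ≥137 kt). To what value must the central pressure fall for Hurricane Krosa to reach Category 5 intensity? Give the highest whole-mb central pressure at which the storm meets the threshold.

Category 5 begins at V = 137 kt.
Required ΔP = (137/6.27)^(1/0.639) = 21.850^1.565 ≈ 124.79 mb.
P_c ≤ 1013 − 124.79 = 888.21, so the highest integer P_c is 888 mb.

888 mb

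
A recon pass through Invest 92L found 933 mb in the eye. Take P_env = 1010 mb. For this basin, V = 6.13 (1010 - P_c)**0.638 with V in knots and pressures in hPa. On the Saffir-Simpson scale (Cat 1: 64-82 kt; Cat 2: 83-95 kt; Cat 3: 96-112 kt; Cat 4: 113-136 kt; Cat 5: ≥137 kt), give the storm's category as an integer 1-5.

3

ΔP = 1010 − 933 = 77 mb.
V ≈ 6.13 × 77^0.638 = 6.13 × 15.98 ≈ 98 kt.
98 kt falls in the Category 3 band.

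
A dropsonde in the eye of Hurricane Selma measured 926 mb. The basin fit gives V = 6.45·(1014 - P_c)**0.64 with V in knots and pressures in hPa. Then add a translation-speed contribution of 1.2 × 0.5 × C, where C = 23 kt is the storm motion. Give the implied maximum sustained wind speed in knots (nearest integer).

127 kt

ΔP = 1014 − 926 = 88 mb.
88^0.64 ≈ 17.558.
V ≈ 6.45 × 17.558 ≈ 113.2 kt.
Translation term: 1.2 × 0.5 × 23 = 13.8 kt.
Corrected V ≈ 127 kt → 127 kt.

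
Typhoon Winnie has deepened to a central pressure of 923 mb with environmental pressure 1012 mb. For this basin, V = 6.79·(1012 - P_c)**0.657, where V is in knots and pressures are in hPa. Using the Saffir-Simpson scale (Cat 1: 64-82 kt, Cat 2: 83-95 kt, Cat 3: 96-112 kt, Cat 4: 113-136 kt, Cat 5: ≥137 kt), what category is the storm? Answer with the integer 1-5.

4

ΔP = 1012 − 923 = 89 mb.
V ≈ 6.79 × 89^0.657 = 6.79 × 19.09 ≈ 130 kt.
130 kt falls in the Category 4 band.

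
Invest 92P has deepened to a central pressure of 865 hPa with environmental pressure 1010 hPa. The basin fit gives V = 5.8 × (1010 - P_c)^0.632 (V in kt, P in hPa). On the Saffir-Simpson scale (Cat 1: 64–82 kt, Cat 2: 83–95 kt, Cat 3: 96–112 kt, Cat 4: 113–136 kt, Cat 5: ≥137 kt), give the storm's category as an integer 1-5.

ΔP = 1010 − 865 = 145 hPa.
V ≈ 5.8 × 145^0.632 = 5.8 × 23.23 ≈ 135 kt.
135 kt falls in the Category 4 band.

4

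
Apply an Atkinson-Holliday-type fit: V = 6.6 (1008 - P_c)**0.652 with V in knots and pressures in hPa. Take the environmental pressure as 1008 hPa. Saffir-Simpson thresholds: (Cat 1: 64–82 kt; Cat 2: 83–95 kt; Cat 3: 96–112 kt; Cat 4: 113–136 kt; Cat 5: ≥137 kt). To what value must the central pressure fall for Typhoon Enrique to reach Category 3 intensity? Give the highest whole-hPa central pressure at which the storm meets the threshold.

Category 3 begins at V = 96 kt.
Required ΔP = (96/6.6)^(1/0.652) = 14.545^1.534 ≈ 60.72 hPa.
P_c ≤ 1008 − 60.72 = 947.28, so the highest integer P_c is 947 hPa.

947 hPa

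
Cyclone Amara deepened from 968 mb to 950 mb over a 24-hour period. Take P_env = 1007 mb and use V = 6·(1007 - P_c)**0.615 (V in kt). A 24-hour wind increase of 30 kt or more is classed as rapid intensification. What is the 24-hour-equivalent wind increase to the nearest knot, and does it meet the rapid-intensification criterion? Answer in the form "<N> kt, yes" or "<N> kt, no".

15 kt, no

V₁: ΔP = 39, V ≈ 6 × 39^0.615 ≈ 57.10 kt.
V₂: ΔP = 57, V ≈ 6 × 57^0.615 ≈ 72.11 kt.
ΔV over 24 h = 15.01 kt → 24 h equivalent = 15.01 × 24/24 ≈ 15.01 kt.
15 kt < 30 kt ⇒ not rapid intensification.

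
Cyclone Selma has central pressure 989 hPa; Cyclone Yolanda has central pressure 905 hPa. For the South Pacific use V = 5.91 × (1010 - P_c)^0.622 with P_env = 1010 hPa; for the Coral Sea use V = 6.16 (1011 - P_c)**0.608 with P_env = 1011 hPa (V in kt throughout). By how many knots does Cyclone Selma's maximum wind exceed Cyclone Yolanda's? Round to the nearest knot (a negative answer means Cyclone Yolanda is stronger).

Cyclone Selma: ΔP = 21; V ≈ 5.91 × 21^0.622 ≈ 39.27 kt.
Cyclone Yolanda: ΔP = 106; V ≈ 6.16 × 106^0.608 ≈ 104.95 kt.
Difference ≈ 39.27 − 104.95 = -65.68 → -66 kt.

-66 kt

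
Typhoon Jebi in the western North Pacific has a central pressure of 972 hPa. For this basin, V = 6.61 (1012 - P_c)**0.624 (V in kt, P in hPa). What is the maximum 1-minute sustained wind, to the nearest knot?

ΔP = 1012 − 972 = 40 hPa.
40^0.624 ≈ 9.993.
V ≈ 6.61 × 9.993 ≈ 66.1 kt.

66 kt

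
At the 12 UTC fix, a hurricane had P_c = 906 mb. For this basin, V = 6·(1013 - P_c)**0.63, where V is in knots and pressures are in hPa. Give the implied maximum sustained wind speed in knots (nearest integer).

114 kt

ΔP = 1013 − 906 = 107 mb.
107^0.63 ≈ 18.989.
V ≈ 6 × 18.989 ≈ 113.9 kt.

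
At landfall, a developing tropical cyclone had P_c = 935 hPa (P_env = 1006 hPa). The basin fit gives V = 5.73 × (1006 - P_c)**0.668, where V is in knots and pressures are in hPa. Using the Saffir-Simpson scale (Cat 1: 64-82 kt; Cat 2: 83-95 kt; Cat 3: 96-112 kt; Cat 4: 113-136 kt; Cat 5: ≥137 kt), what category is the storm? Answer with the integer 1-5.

ΔP = 1006 − 935 = 71 hPa.
V ≈ 5.73 × 71^0.668 = 5.73 × 17.24 ≈ 99 kt.
99 kt falls in the Category 3 band.

3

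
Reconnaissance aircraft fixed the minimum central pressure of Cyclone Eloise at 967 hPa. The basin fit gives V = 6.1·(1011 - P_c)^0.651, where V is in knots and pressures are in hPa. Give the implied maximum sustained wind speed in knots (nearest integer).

72 kt

ΔP = 1011 − 967 = 44 hPa.
44^0.651 ≈ 11.746.
V ≈ 6.1 × 11.746 ≈ 71.7 kt.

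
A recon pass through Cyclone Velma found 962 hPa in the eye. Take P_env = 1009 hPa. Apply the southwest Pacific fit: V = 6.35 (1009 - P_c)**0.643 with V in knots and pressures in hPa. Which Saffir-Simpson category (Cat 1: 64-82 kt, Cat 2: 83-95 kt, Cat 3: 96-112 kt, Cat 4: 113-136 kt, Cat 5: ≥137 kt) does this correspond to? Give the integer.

1

ΔP = 1009 − 962 = 47 hPa.
V ≈ 6.35 × 47^0.643 = 6.35 × 11.89 ≈ 75 kt.
75 kt falls in the Category 1 band.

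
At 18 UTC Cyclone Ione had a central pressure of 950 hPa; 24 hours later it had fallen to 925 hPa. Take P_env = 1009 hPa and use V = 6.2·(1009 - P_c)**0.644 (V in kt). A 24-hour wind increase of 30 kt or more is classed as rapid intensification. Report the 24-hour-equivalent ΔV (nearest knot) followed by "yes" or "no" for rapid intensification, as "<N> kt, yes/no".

V₁: ΔP = 59, V ≈ 6.2 × 59^0.644 ≈ 85.67 kt.
V₂: ΔP = 84, V ≈ 6.2 × 84^0.644 ≈ 107.55 kt.
ΔV over 24 h = 21.88 kt → 24 h equivalent = 21.88 × 24/24 ≈ 21.88 kt.
22 kt < 30 kt ⇒ not rapid intensification.

22 kt, no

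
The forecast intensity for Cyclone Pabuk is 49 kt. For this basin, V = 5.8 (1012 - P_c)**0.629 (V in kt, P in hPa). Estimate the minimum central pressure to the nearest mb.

982 mb

ΔP = (V / 5.8)^(1/0.629) = (49/5.8)^1.590.
49/5.8 = 8.448; 8.448^1.590 ≈ 29.74 mb.
P_c = 1012 − 29.74 = 982.26 ≈ 982 mb.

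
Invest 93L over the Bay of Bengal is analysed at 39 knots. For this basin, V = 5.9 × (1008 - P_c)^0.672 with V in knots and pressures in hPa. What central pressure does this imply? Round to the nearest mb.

991 mb

ΔP = (V / 5.9)^(1/0.672) = (39/5.9)^1.488.
39/5.9 = 6.610; 6.610^1.488 ≈ 16.62 mb.
P_c = 1008 − 16.62 = 991.38 ≈ 991 mb.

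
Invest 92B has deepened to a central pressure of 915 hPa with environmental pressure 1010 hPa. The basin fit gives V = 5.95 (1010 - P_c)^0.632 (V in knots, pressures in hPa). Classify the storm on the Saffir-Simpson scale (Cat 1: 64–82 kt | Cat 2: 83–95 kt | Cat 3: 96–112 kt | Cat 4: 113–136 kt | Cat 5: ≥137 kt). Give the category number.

3

ΔP = 1010 − 915 = 95 hPa.
V ≈ 5.95 × 95^0.632 = 5.95 × 17.78 ≈ 106 kt.
106 kt falls in the Category 3 band.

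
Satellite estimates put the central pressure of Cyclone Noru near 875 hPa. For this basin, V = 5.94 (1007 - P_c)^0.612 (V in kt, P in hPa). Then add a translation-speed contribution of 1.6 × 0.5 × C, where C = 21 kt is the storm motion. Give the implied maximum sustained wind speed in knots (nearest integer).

ΔP = 1007 − 875 = 132 hPa.
132^0.612 ≈ 19.851.
V ≈ 5.94 × 19.851 ≈ 117.9 kt.
Translation term: 1.6 × 0.5 × 21 = 16.8 kt.
Corrected V ≈ 134.7 kt → 135 kt.

135 kt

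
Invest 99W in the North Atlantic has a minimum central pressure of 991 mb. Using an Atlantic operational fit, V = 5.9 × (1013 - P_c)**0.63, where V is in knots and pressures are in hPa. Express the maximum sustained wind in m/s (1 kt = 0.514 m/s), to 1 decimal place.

21.3 m/s

ΔP = 1013 − 991 = 22 mb.
V ≈ 5.9 × 22^0.63 = 5.9 × 7.010 ≈ 41.360 kt.
41.360 × 0.514 ≈ 21.26 m/s → 21.3 m/s.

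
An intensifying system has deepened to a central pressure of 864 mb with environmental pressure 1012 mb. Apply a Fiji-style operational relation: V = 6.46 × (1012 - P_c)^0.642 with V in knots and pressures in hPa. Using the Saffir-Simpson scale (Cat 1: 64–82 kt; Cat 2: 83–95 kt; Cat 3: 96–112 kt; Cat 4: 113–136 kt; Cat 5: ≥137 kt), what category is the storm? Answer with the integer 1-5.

5

ΔP = 1012 − 864 = 148 mb.
V ≈ 6.46 × 148^0.642 = 6.46 × 24.73 ≈ 160 kt.
160 kt falls in the Category 5 band.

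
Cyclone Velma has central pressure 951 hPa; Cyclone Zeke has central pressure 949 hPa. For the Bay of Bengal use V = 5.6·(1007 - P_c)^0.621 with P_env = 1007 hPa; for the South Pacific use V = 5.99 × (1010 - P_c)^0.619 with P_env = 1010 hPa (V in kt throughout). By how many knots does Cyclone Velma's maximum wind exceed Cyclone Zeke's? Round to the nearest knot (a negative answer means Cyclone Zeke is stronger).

-8 kt

Cyclone Velma: ΔP = 56; V ≈ 5.6 × 56^0.621 ≈ 68.20 kt.
Cyclone Zeke: ΔP = 61; V ≈ 5.99 × 61^0.619 ≈ 76.30 kt.
Difference ≈ 68.20 − 76.30 = -8.10 → -8 kt.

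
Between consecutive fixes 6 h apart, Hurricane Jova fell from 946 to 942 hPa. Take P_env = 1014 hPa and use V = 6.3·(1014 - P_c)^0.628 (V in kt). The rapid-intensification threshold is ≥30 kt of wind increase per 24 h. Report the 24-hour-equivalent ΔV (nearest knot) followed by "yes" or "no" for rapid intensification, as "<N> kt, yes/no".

V₁: ΔP = 68, V ≈ 6.3 × 68^0.628 ≈ 89.16 kt.
V₂: ΔP = 72, V ≈ 6.3 × 72^0.628 ≈ 92.42 kt.
ΔV over 6 h = 3.26 kt → 24 h equivalent = 3.26 × 24/6 ≈ 13.04 kt.
13 kt < 30 kt ⇒ not rapid intensification.

13 kt, no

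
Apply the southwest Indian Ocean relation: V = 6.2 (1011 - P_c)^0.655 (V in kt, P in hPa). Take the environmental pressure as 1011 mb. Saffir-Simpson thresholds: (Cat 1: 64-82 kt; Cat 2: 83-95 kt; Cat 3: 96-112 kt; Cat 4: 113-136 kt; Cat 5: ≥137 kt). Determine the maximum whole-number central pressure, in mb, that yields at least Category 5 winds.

898 mb

Category 5 begins at V = 137 kt.
Required ΔP = (137/6.2)^(1/0.655) = 22.097^1.527 ≈ 112.83 mb.
P_c ≤ 1011 − 112.83 = 898.17, so the highest integer P_c is 898 mb.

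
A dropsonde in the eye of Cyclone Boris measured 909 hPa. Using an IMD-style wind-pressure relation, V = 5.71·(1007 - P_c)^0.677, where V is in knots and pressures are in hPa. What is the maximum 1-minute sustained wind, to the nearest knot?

127 kt

ΔP = 1007 − 909 = 98 hPa.
98^0.677 ≈ 22.287.
V ≈ 5.71 × 22.287 ≈ 127.3 kt.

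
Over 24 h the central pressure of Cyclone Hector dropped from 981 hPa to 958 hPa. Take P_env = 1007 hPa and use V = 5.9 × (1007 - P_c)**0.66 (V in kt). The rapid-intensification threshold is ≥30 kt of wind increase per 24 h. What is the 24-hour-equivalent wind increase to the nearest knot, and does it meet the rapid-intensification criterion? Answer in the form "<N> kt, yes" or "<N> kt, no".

26 kt, no

V₁: ΔP = 26, V ≈ 5.9 × 26^0.66 ≈ 50.67 kt.
V₂: ΔP = 49, V ≈ 5.9 × 49^0.66 ≈ 76.98 kt.
ΔV over 24 h = 26.31 kt → 24 h equivalent = 26.31 × 24/24 ≈ 26.31 kt.
26 kt < 30 kt ⇒ not rapid intensification.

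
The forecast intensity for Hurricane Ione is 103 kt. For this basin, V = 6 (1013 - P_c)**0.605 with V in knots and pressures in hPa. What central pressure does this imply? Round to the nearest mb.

ΔP = (V / 6)^(1/0.605) = (103/6)^1.653.
103/6 = 17.167; 17.167^1.653 ≈ 109.85 mb.
P_c = 1013 − 109.85 = 903.15 ≈ 903 mb.

903 mb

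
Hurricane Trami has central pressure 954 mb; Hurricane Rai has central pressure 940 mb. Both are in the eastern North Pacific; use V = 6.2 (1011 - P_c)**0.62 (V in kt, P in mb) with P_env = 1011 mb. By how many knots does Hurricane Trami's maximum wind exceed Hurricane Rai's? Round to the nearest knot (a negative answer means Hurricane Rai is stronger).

-11 kt

Hurricane Trami: ΔP = 57; V ≈ 6.2 × 57^0.62 ≈ 76.04 kt.
Hurricane Rai: ΔP = 71; V ≈ 6.2 × 71^0.62 ≈ 87.13 kt.
Difference ≈ 76.04 − 87.13 = -11.09 → -11 kt.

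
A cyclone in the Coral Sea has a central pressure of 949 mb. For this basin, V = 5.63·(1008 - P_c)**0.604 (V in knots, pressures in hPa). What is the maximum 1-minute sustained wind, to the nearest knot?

66 kt

ΔP = 1008 − 949 = 59 mb.
59^0.604 ≈ 11.738.
V ≈ 5.63 × 11.738 ≈ 66.1 kt.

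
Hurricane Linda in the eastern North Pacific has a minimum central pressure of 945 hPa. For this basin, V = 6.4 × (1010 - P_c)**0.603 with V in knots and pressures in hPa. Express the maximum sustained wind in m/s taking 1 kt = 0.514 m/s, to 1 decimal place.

ΔP = 1010 − 945 = 65 hPa.
V ≈ 6.4 × 65^0.603 = 6.4 × 12.393 ≈ 79.317 kt.
79.317 × 0.514 ≈ 40.77 m/s → 40.8 m/s.

40.8 m/s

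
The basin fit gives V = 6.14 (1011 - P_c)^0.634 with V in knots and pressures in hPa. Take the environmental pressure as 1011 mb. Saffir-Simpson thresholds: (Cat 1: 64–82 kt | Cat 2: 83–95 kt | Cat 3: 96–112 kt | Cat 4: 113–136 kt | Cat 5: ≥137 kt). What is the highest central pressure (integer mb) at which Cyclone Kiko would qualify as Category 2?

950 mb

Category 2 begins at V = 83 kt.
Required ΔP = (83/6.14)^(1/0.634) = 13.518^1.577 ≈ 60.78 mb.
P_c ≤ 1011 − 60.78 = 950.22, so the highest integer P_c is 950 mb.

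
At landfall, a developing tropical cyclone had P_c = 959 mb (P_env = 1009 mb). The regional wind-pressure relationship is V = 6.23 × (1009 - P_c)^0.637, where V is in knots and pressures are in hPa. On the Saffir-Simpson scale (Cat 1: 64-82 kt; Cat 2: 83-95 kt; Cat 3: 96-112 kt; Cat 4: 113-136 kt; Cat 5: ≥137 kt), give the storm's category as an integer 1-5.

ΔP = 1009 − 959 = 50 mb.
V ≈ 6.23 × 50^0.637 = 6.23 × 12.08 ≈ 75 kt.
75 kt falls in the Category 1 band.

1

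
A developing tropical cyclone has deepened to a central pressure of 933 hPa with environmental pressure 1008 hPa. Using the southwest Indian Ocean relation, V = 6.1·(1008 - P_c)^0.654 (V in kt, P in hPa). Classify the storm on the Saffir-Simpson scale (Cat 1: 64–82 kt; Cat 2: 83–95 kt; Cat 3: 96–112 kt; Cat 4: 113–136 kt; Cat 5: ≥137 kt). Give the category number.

3

ΔP = 1008 − 933 = 75 hPa.
V ≈ 6.1 × 75^0.654 = 6.1 × 16.84 ≈ 103 kt.
103 kt falls in the Category 3 band.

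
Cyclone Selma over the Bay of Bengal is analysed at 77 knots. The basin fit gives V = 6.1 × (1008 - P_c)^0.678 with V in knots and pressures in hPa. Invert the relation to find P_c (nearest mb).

ΔP = (V / 6.1)^(1/0.678) = (77/6.1)^1.475.
77/6.1 = 12.623; 12.623^1.475 ≈ 42.09 mb.
P_c = 1008 − 42.09 = 965.91 ≈ 966 mb.

966 mb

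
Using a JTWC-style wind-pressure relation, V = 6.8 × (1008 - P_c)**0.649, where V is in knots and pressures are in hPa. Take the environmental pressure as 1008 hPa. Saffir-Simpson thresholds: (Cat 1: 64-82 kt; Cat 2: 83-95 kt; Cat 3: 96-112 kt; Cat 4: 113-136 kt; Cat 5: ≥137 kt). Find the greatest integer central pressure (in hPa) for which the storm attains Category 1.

Category 1 begins at V = 64 kt.
Required ΔP = (64/6.8)^(1/0.649) = 9.412^1.541 ≈ 31.64 hPa.
P_c ≤ 1008 − 31.64 = 976.36, so the highest integer P_c is 976 hPa.

976 hPa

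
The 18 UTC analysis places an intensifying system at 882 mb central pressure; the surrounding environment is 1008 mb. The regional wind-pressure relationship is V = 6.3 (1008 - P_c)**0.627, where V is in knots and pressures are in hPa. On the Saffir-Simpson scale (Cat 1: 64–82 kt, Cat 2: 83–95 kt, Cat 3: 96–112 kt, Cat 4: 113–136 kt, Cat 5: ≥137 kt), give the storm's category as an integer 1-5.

ΔP = 1008 − 882 = 126 mb.
V ≈ 6.3 × 126^0.627 = 6.3 × 20.75 ≈ 131 kt.
131 kt falls in the Category 4 band.

4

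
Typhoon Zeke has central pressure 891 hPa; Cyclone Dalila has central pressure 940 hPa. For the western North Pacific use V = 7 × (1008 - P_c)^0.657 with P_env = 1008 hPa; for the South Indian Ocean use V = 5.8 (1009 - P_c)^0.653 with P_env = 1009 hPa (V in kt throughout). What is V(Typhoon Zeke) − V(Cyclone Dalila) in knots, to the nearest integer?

68 kt

Typhoon Zeke: ΔP = 117; V ≈ 7 × 117^0.657 ≈ 159.92 kt.
Cyclone Dalila: ΔP = 69; V ≈ 5.8 × 69^0.653 ≈ 92.09 kt.
Difference ≈ 159.92 − 92.09 = 67.83 → 68 kt.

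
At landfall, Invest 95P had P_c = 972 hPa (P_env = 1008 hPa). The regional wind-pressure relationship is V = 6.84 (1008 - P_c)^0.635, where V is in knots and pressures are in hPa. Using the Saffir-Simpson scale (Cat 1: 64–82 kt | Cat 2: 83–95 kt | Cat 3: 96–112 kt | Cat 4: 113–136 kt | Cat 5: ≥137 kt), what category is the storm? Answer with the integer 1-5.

ΔP = 1008 − 972 = 36 hPa.
V ≈ 6.84 × 36^0.635 = 6.84 × 9.73 ≈ 67 kt.
67 kt falls in the Category 1 band.

1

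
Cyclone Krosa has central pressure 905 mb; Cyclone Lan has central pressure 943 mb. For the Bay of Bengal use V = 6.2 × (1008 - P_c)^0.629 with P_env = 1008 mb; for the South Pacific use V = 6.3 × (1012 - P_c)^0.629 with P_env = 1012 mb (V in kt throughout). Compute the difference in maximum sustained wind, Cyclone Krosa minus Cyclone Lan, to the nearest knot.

24 kt

Cyclone Krosa: ΔP = 103; V ≈ 6.2 × 103^0.629 ≈ 114.41 kt.
Cyclone Lan: ΔP = 69; V ≈ 6.3 × 69^0.629 ≈ 90.36 kt.
Difference ≈ 114.41 − 90.36 = 24.05 → 24 kt.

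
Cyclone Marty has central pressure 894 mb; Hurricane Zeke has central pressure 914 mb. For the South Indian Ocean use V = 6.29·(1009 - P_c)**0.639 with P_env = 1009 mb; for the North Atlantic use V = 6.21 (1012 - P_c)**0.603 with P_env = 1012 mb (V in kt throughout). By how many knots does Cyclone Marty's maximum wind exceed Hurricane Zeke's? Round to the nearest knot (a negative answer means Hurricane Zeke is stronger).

32 kt

Cyclone Marty: ΔP = 115; V ≈ 6.29 × 115^0.639 ≈ 130.45 kt.
Hurricane Zeke: ΔP = 98; V ≈ 6.21 × 98^0.603 ≈ 98.58 kt.
Difference ≈ 130.45 − 98.58 = 31.87 → 32 kt.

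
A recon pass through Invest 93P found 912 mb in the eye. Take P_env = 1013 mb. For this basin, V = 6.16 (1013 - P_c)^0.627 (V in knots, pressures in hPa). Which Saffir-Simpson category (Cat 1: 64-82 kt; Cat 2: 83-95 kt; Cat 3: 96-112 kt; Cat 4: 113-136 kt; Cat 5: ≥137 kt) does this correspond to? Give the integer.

ΔP = 1013 − 912 = 101 mb.
V ≈ 6.16 × 101^0.627 = 6.16 × 18.06 ≈ 111 kt.
111 kt falls in the Category 3 band.

3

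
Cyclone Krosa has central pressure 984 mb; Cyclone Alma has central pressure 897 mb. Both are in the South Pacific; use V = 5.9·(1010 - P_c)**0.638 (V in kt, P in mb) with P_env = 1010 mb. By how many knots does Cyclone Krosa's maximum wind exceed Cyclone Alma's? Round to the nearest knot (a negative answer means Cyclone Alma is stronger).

-73 kt

Cyclone Krosa: ΔP = 26; V ≈ 5.9 × 26^0.638 ≈ 47.16 kt.
Cyclone Alma: ΔP = 113; V ≈ 5.9 × 113^0.638 ≈ 120.42 kt.
Difference ≈ 47.16 − 120.42 = -73.26 → -73 kt.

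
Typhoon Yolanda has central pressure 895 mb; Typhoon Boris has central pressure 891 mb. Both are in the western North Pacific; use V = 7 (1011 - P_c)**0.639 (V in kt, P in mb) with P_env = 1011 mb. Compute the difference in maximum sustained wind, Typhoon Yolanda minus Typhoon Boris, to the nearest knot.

-3 kt

Typhoon Yolanda: ΔP = 116; V ≈ 7 × 116^0.639 ≈ 145.98 kt.
Typhoon Boris: ΔP = 120; V ≈ 7 × 120^0.639 ≈ 149.17 kt.
Difference ≈ 145.98 − 149.17 = -3.19 → -3 kt.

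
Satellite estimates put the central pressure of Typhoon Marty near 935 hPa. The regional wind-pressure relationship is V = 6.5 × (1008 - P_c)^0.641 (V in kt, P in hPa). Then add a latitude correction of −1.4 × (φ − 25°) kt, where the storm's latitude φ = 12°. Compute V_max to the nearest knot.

120 kt

ΔP = 1008 − 935 = 73 hPa.
73^0.641 ≈ 15.646.
V ≈ 6.5 × 15.646 ≈ 101.7 kt.
Latitude correction: −1.4 × (12 − 25) = 18.2 kt.
Corrected V ≈ 119.9 kt → 120 kt.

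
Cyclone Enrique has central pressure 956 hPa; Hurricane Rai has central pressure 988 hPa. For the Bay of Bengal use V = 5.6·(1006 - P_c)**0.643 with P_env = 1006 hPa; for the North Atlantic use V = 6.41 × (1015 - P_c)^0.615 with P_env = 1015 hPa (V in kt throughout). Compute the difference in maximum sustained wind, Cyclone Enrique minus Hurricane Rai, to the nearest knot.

Cyclone Enrique: ΔP = 50; V ≈ 5.6 × 50^0.643 ≈ 69.28 kt.
Hurricane Rai: ΔP = 27; V ≈ 6.41 × 27^0.615 ≈ 48.66 kt.
Difference ≈ 69.28 − 48.66 = 20.62 → 21 kt.

21 kt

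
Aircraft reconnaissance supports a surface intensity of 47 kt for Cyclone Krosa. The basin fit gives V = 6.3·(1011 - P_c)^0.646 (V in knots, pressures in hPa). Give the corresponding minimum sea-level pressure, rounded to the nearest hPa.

ΔP = (V / 6.3)^(1/0.646) = (47/6.3)^1.548.
47/6.3 = 7.460; 7.460^1.548 ≈ 22.44 hPa.
P_c = 1011 − 22.44 = 988.56 ≈ 989 hPa.

989 hPa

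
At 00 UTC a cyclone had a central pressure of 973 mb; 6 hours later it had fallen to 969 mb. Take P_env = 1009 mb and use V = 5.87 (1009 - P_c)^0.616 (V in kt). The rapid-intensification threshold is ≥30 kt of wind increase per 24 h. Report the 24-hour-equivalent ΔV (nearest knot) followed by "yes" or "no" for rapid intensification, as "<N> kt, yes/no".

14 kt, no

V₁: ΔP = 36, V ≈ 5.87 × 36^0.616 ≈ 53.37 kt.
V₂: ΔP = 40, V ≈ 5.87 × 40^0.616 ≈ 56.95 kt.
ΔV over 6 h = 3.58 kt → 24 h equivalent = 3.58 × 24/6 ≈ 14.32 kt.
14 kt < 30 kt ⇒ not rapid intensification.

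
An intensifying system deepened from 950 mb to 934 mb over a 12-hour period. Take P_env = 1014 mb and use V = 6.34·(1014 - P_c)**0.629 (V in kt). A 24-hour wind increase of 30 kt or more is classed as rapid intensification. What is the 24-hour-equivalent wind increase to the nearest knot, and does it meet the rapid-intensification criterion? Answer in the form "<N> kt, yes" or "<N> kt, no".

26 kt, no

V₁: ΔP = 64, V ≈ 6.34 × 64^0.629 ≈ 86.73 kt.
V₂: ΔP = 80, V ≈ 6.34 × 80^0.629 ≈ 99.80 kt.
ΔV over 12 h = 13.07 kt → 24 h equivalent = 13.07 × 24/12 ≈ 26.14 kt.
26 kt < 30 kt ⇒ not rapid intensification.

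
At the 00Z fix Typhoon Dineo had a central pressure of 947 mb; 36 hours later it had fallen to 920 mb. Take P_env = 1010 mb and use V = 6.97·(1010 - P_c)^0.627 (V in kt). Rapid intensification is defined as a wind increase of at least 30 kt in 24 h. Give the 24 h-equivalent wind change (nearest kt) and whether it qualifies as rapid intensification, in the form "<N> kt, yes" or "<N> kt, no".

V₁: ΔP = 63, V ≈ 6.97 × 63^0.627 ≈ 93.63 kt.
V₂: ΔP = 90, V ≈ 6.97 × 90^0.627 ≈ 117.10 kt.
ΔV over 36 h = 23.47 kt → 24 h equivalent = 23.47 × 24/36 ≈ 15.65 kt.
16 kt < 30 kt ⇒ not rapid intensification.

16 kt, no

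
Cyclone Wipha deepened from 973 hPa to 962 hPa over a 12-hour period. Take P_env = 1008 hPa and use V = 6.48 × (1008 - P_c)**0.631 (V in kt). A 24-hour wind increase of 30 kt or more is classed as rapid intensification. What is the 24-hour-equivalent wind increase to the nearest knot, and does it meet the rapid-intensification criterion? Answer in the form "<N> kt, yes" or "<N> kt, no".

23 kt, no

V₁: ΔP = 35, V ≈ 6.48 × 35^0.631 ≈ 61.08 kt.
V₂: ΔP = 46, V ≈ 6.48 × 46^0.631 ≈ 72.57 kt.
ΔV over 12 h = 11.49 kt → 24 h equivalent = 11.49 × 24/12 ≈ 22.98 kt.
23 kt < 30 kt ⇒ not rapid intensification.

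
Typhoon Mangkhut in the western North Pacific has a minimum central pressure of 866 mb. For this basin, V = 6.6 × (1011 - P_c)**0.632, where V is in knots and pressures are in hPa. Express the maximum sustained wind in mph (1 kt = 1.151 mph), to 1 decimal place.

176.4 mph

ΔP = 1011 − 866 = 145 mb.
V ≈ 6.6 × 145^0.632 = 6.6 × 23.227 ≈ 153.295 kt.
153.295 × 1.151 ≈ 176.44 mph → 176.4 mph.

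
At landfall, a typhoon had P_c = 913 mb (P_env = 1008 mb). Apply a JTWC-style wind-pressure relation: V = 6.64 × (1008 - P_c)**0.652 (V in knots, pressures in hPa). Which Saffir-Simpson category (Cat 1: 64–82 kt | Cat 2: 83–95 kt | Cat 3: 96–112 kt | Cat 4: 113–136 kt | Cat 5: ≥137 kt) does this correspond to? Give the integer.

ΔP = 1008 − 913 = 95 mb.
V ≈ 6.64 × 95^0.652 = 6.64 × 19.47 ≈ 129 kt.
129 kt falls in the Category 4 band.

4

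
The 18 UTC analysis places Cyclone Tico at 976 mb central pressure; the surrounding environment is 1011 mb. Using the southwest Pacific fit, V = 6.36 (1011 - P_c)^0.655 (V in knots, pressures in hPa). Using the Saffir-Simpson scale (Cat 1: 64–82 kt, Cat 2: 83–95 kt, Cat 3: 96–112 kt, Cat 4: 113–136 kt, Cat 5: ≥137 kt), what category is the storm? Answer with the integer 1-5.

ΔP = 1011 − 976 = 35 mb.
V ≈ 6.36 × 35^0.655 = 6.36 × 10.27 ≈ 65 kt.
65 kt falls in the Category 1 band.

1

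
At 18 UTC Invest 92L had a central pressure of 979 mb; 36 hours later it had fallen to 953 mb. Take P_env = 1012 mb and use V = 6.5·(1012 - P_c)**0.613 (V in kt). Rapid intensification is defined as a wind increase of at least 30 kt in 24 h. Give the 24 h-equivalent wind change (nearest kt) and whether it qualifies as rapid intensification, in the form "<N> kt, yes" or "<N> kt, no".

16 kt, no

V₁: ΔP = 33, V ≈ 6.5 × 33^0.613 ≈ 55.43 kt.
V₂: ΔP = 59, V ≈ 6.5 × 59^0.613 ≈ 79.15 kt.
ΔV over 36 h = 23.72 kt → 24 h equivalent = 23.72 × 24/36 ≈ 15.81 kt.
16 kt < 30 kt ⇒ not rapid intensification.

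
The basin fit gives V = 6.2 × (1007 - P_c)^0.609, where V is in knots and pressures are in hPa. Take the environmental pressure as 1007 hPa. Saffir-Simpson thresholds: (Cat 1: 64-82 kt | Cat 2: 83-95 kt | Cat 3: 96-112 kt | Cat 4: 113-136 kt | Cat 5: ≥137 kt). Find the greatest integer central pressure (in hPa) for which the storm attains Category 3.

Category 3 begins at V = 96 kt.
Required ΔP = (96/6.2)^(1/0.609) = 15.484^1.642 ≈ 89.91 hPa.
P_c ≤ 1007 − 89.91 = 917.09, so the highest integer P_c is 917 hPa.

917 hPa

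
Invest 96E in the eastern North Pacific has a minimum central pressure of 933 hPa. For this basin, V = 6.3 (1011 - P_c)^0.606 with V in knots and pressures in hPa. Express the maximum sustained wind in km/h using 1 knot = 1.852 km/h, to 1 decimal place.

ΔP = 1011 − 933 = 78 hPa.
V ≈ 6.3 × 78^0.606 = 6.3 × 14.016 ≈ 88.298 kt.
88.298 × 1.852 ≈ 163.53 km/h → 163.5 km/h.

163.5 km/h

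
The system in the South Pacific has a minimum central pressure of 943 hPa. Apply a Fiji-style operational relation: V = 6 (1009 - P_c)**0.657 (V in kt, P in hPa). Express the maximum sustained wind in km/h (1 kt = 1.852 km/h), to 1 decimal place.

ΔP = 1009 − 943 = 66 hPa.
V ≈ 6 × 66^0.657 = 6 × 15.683 ≈ 94.100 kt.
94.100 × 1.852 ≈ 174.27 km/h → 174.3 km/h.

174.3 km/h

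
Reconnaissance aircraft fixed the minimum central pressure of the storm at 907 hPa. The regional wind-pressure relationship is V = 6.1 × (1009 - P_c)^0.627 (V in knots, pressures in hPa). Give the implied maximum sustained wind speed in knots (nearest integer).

111 kt

ΔP = 1009 − 907 = 102 hPa.
102^0.627 ≈ 18.172.
V ≈ 6.1 × 18.172 ≈ 110.8 kt.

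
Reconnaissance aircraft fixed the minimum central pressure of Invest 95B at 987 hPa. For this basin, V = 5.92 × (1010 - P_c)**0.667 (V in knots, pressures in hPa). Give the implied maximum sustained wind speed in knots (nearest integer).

48 kt

ΔP = 1010 − 987 = 23 hPa.
23^0.667 ≈ 8.096.
V ≈ 5.92 × 8.096 ≈ 47.9 kt.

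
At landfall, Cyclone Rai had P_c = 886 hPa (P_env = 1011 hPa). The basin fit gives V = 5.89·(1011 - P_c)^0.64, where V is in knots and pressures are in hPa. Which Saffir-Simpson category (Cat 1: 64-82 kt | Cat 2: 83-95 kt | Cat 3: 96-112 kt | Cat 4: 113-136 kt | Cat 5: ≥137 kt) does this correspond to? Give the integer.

ΔP = 1011 − 886 = 125 hPa.
V ≈ 5.89 × 125^0.64 = 5.89 × 21.98 ≈ 129 kt.
129 kt falls in the Category 4 band.

4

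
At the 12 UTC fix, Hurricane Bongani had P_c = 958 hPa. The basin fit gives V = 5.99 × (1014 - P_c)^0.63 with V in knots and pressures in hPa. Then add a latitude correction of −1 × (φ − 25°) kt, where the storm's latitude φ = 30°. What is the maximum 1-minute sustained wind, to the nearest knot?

71 kt

ΔP = 1014 − 958 = 56 hPa.
56^0.63 ≈ 12.629.
V ≈ 5.99 × 12.629 ≈ 75.6 kt.
Latitude correction: −1 × (30 − 25) = -5 kt.
Corrected V ≈ 70.6 kt → 71 kt.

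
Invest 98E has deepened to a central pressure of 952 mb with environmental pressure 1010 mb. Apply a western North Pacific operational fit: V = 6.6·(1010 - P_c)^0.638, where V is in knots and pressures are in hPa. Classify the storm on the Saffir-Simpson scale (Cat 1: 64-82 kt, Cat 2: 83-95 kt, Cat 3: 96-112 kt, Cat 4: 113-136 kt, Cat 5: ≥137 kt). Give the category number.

2

ΔP = 1010 − 952 = 58 mb.
V ≈ 6.6 × 58^0.638 = 6.6 × 13.34 ≈ 88 kt.
88 kt falls in the Category 2 band.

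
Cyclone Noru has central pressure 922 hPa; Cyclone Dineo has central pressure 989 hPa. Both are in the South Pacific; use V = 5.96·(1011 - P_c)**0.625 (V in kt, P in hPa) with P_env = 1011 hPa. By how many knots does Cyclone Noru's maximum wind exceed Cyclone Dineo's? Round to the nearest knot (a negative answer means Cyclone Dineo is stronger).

57 kt

Cyclone Noru: ΔP = 89; V ≈ 5.96 × 89^0.625 ≈ 98.54 kt.
Cyclone Dineo: ΔP = 22; V ≈ 5.96 × 22^0.625 ≈ 41.14 kt.
Difference ≈ 98.54 − 41.14 = 57.40 → 57 kt.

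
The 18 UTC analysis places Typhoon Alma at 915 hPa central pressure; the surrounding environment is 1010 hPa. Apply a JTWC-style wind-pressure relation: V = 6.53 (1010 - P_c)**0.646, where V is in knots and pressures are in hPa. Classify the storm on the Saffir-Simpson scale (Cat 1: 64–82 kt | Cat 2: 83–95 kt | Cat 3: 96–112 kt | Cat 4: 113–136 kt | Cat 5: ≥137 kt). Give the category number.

4

ΔP = 1010 − 915 = 95 hPa.
V ≈ 6.53 × 95^0.646 = 6.53 × 18.95 ≈ 124 kt.
124 kt falls in the Category 4 band.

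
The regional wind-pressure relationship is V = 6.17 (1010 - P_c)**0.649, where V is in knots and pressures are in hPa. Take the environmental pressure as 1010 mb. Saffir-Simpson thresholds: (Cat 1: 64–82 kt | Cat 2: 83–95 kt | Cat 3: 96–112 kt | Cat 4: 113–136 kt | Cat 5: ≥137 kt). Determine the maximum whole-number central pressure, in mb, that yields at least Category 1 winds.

973 mb

Category 1 begins at V = 64 kt.
Required ΔP = (64/6.17)^(1/0.649) = 10.373^1.541 ≈ 36.76 mb.
P_c ≤ 1010 − 36.76 = 973.24, so the highest integer P_c is 973 mb.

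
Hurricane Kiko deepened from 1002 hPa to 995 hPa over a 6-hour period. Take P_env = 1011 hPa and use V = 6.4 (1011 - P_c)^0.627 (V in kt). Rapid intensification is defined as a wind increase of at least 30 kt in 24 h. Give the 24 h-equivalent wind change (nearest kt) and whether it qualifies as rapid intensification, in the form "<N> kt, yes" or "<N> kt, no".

V₁: ΔP = 9, V ≈ 6.4 × 9^0.627 ≈ 25.38 kt.
V₂: ΔP = 16, V ≈ 6.4 × 16^0.627 ≈ 36.41 kt.
ΔV over 6 h = 11.03 kt → 24 h equivalent = 11.03 × 24/6 ≈ 44.12 kt.
44 kt ≥ 30 kt ⇒ rapid intensification.

44 kt, yes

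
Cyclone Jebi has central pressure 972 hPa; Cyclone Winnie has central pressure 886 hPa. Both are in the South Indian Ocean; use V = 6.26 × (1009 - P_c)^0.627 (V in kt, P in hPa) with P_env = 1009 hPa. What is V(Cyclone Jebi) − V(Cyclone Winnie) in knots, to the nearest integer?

Cyclone Jebi: ΔP = 37; V ≈ 6.26 × 37^0.627 ≈ 60.23 kt.
Cyclone Winnie: ΔP = 123; V ≈ 6.26 × 123^0.627 ≈ 127.92 kt.
Difference ≈ 60.23 − 127.92 = -67.69 → -68 kt.

-68 kt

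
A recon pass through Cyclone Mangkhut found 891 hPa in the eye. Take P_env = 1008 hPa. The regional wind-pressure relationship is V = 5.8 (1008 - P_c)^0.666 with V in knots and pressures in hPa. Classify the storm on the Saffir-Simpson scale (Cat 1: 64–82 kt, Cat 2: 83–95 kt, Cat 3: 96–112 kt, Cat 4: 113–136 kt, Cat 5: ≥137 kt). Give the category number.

5

ΔP = 1008 − 891 = 117 hPa.
V ≈ 5.8 × 117^0.666 = 5.8 × 23.85 ≈ 138 kt.
138 kt falls in the Category 5 band.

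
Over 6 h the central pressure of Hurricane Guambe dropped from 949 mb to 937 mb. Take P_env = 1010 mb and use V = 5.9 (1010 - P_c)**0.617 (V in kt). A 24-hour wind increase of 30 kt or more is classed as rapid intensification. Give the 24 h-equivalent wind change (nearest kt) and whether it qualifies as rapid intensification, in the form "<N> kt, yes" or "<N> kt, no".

V₁: ΔP = 61, V ≈ 5.9 × 61^0.617 ≈ 74.54 kt.
V₂: ΔP = 73, V ≈ 5.9 × 73^0.617 ≈ 83.28 kt.
ΔV over 6 h = 8.74 kt → 24 h equivalent = 8.74 × 24/6 ≈ 34.96 kt.
35 kt ≥ 30 kt ⇒ rapid intensification.

35 kt, yes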